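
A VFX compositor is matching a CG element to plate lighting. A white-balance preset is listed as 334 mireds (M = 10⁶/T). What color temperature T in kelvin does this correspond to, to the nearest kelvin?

2994 K

T = 10⁶ / 334 = 2994.01 K → 2994 K.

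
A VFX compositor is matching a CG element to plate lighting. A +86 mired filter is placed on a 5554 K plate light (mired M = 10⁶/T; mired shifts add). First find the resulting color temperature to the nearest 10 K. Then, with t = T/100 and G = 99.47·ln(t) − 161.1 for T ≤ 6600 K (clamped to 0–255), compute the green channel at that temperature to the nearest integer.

M_in = 10⁶/5554 = 180.05; M_out = 180.05 + (+86) = 266.05.
T_out = 10⁶/266.05 = 3758.7 K → 3760 K; t = 37.6.
G = 99.47·ln 37.6 − 161.1 = 99.47·3.6270 − 161.1 = 199.678.
Rounded: 200.

200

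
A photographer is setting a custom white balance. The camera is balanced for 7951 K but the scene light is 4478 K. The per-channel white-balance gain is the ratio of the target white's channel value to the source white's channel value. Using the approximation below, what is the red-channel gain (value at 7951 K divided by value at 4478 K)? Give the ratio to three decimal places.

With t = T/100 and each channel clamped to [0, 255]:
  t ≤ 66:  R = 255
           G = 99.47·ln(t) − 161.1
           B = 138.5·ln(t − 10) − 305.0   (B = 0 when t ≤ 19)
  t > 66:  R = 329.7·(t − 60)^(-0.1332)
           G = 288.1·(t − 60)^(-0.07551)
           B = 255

At 4478 K (t = 44.78):
  R = 255 by definition for t ≤ 66.
At 7951 K (t = 79.51):
  R = 329.7·(79.51 − 60)^(-0.1332) = 329.7·19.51^(-0.1332) = 329.7·0.67319 = 221.951.
Gain = 221.951 / 255.000 = 0.8704 → 0.870.

0.870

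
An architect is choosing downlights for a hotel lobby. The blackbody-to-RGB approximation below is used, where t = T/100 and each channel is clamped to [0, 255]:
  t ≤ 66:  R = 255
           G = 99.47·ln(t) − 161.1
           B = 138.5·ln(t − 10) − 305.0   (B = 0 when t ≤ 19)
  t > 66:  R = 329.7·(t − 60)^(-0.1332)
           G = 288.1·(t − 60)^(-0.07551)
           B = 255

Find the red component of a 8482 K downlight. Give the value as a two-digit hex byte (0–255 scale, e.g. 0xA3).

0xD7

t = 8482/100 = 84.82; the t > 66 branch applies.
R = 329.7·(84.82 − 60)^(-0.1332) = 329.7·24.82^(-0.1332) = 329.7·0.65195 = 214.947.
Rounded: 215; in hex, 0xD7.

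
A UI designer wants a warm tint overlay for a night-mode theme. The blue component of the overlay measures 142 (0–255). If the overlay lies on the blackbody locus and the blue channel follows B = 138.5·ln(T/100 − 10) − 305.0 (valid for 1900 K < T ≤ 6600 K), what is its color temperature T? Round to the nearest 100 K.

3500 K

ln(t − 10) = (142 + 305.0) / 138.5 = 3.2274.
t − 10 = e^3.2274 = 25.215, so t = 35.215.
T = 100·t = 3521 K → 3500 K to the nearest 100 K.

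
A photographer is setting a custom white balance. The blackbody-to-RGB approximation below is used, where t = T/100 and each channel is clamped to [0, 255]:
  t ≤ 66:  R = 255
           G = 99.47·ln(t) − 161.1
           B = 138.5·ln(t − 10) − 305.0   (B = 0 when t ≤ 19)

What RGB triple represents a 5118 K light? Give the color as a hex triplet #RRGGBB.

t = 5118/100 = 51.18; the t ≤ 66 branch applies.
R = 255 by definition for t ≤ 66.
G = 99.47·ln 51.18 − 161.1 = 99.47·3.9353 − 161.1 = 230.349.
B = 138.5·ln(51.18 − 10) − 305.0 = 138.5·ln 41.18 − 305.0 = 138.5·3.7180 − 305.0 = 209.936.
Rounded: (255, 230, 210).
In hex: #FFE6D2.

#FFE6D2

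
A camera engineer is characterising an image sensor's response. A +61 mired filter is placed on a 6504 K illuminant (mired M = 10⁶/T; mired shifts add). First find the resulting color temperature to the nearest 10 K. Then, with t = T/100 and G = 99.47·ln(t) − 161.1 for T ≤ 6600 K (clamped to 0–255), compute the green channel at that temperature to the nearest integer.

M_in = 10⁶/6504 = 153.75; M_out = 153.75 + (+61) = 214.75.
T_out = 10⁶/214.75 = 4656.5 K → 4660 K; t = 46.6.
G = 99.47·ln 46.6 − 161.1 = 99.47·3.8416 − 161.1 = 221.024.
Rounded: 221.

221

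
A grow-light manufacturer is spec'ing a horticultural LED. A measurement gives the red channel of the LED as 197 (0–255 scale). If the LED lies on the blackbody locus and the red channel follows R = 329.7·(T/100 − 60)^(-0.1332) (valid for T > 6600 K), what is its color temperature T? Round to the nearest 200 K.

10800 K

(t − 60)^(-0.1332) = 197/329.7 = 0.59751.
t − 60 = 0.59751^(1/-0.1332) = 0.59751^(-7.508) = 47.761, so t = 107.761.
T = 100·t = 10776 K → 10800 K to the nearest 200 K.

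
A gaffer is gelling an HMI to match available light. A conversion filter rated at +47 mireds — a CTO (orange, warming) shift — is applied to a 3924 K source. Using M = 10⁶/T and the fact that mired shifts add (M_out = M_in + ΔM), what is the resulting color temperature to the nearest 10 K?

M_in = 10⁶/3924 = 254.84 mireds.
M_out = 254.84 + (+47) = 301.84 mireds.
T_out = 10⁶/301.84 = 3313.0 K → 3310 K.

3310 K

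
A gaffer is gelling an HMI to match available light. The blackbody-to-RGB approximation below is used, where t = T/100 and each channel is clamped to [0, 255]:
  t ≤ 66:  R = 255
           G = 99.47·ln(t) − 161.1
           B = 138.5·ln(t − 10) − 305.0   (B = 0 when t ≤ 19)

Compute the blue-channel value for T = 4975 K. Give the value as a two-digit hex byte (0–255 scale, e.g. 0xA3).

0xCD

t = 4975/100 = 49.75; the t ≤ 66 branch applies.
B = 138.5·ln(49.75 − 10) − 305.0 = 138.5·ln 39.75 − 305.0 = 138.5·3.6826 − 305.0 = 205.041.
Rounded: 205; in hex, 0xCD.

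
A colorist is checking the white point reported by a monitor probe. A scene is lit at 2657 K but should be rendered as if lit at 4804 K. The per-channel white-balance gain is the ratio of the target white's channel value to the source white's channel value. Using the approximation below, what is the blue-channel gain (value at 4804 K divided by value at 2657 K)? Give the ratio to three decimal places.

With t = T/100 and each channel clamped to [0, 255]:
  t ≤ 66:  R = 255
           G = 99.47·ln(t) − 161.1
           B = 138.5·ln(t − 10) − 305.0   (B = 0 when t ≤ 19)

2.373

At 2657 K (t = 26.57):
  B = 138.5·ln(26.57 − 10) − 305.0 = 138.5·ln 16.57 − 305.0 = 138.5·2.8076 − 305.0 = 83.852.
At 4804 K (t = 48.04):
  B = 138.5·ln(48.04 − 10) − 305.0 = 138.5·ln 38.04 − 305.0 = 138.5·3.6386 − 305.0 = 198.951.
Gain = 198.951 / 83.852 = 2.3727 → 2.373.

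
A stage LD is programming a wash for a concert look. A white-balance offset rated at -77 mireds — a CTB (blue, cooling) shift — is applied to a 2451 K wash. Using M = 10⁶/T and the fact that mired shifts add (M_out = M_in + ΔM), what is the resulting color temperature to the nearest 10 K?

3020 K

M_in = 10⁶/2451 = 408.00 mireds.
M_out = 408.00 + (-77) = 331.00 mireds.
T_out = 10⁶/331.00 = 3021.2 K → 3020 K.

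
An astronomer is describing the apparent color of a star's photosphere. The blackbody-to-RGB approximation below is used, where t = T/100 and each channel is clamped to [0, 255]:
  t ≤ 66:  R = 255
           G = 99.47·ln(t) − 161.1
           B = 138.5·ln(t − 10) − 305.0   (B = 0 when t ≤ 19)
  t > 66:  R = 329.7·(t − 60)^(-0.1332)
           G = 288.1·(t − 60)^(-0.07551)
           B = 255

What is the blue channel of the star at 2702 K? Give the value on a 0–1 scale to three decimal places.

t = 2702/100 = 27.02; the t ≤ 66 branch applies.
B = 138.5·ln(27.02 − 10) − 305.0 = 138.5·ln 17.02 − 305.0 = 138.5·2.8344 − 305.0 = 87.563.
On a 0–1 scale: 87.563/255 = 0.3434 → 0.343.

0.343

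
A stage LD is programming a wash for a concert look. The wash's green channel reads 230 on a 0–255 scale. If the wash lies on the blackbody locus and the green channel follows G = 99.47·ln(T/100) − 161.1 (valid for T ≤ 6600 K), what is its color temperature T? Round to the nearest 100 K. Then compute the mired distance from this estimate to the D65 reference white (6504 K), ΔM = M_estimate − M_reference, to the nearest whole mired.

+42 mireds

ln t = (230 + 161.1) / 99.47 = 3.9318.
t = e^3.9318 = 51.001.
T = 100·t = 5100 K → 5100 K to the nearest 100 K.
M_estimate = 10⁶/5100 = 196.08; M_reference = 10⁶/6504 = 153.75.
ΔM = 196.08 − 153.75 = 42.33 → +42 mireds.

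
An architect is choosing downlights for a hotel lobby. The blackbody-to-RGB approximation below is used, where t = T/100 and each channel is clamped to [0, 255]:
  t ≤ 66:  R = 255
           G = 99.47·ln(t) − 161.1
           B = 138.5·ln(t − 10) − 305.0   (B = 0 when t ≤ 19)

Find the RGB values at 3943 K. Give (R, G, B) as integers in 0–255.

(255, 204, 163)

t = 3943/100 = 39.43; the t ≤ 66 branch applies.
R = 255 by definition for t ≤ 66.
G = 99.47·ln 39.43 − 161.1 = 99.47·3.6745 − 161.1 = 204.405.
B = 138.5·ln(39.43 − 10) − 305.0 = 138.5·ln 29.43 − 305.0 = 138.5·3.3820 − 305.0 = 163.409.
Rounded: (255, 204, 163).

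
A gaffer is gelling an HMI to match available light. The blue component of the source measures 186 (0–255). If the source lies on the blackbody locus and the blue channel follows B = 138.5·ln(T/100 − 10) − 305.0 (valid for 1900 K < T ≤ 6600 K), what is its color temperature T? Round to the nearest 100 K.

4500 K

ln(t − 10) = (186 + 305.0) / 138.5 = 3.5451.
t − 10 = e^3.5451 = 34.644, so t = 44.644.
T = 100·t = 4464 K → 4500 K to the nearest 100 K.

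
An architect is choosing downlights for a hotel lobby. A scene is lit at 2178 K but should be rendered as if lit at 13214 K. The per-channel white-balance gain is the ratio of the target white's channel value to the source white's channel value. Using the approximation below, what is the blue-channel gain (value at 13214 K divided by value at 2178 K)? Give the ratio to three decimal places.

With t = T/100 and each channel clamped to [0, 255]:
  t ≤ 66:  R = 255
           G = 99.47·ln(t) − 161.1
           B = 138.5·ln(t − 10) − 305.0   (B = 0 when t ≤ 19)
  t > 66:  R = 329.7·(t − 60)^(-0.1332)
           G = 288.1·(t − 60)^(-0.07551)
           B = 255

6.968

At 2178 K (t = 21.78):
  B = 138.5·ln(21.78 − 10) − 305.0 = 138.5·ln 11.78 − 305.0 = 138.5·2.4664 − 305.0 = 36.597.
At 13214 K (t = 132.14):
  B = 255 by definition for t > 66.
Gain = 255.000 / 36.597 = 6.9678 → 6.968.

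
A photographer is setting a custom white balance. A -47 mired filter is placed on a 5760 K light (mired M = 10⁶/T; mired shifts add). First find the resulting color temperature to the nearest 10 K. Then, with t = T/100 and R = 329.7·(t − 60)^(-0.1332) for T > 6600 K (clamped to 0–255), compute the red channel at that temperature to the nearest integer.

M_in = 10⁶/5760 = 173.61; M_out = 173.61 + (-47) = 126.61.
T_out = 10⁶/126.61 = 7898.2 K → 7900 K; t = 79.
R = 329.7·(79 − 60)^(-0.1332) = 329.7·19^(-0.1332) = 329.7·0.67557 = 222.735.
Rounded: 223.

223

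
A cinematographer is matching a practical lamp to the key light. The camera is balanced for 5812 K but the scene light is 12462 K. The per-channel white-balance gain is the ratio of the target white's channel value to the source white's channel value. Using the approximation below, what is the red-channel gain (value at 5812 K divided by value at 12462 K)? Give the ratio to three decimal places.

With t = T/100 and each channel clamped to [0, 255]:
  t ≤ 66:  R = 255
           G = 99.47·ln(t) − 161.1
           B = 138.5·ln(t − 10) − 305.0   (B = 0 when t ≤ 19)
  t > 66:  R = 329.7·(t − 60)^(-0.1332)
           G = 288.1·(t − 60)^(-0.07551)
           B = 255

At 12462 K (t = 124.62):
  R = 329.7·(124.62 − 60)^(-0.1332) = 329.7·64.62^(-0.1332) = 329.7·0.57393 = 189.225.
At 5812 K (t = 58.12):
  R = 255 by definition for t ≤ 66.
Gain = 255.000 / 189.225 = 1.3476 → 1.348.

1.348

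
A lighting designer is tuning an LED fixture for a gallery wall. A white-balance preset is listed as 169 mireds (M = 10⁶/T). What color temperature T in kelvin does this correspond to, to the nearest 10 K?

5920 K

T = 10⁶ / 169 = 5917.16 K → 5920 K.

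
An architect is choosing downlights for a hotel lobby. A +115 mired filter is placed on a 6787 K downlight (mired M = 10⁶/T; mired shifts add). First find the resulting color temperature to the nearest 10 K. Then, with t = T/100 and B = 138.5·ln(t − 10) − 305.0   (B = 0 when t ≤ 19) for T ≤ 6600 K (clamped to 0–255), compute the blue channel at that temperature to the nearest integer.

M_in = 10⁶/6787 = 147.34; M_out = 147.34 + (+115) = 262.34.
T_out = 10⁶/262.34 = 3811.8 K → 3810 K; t = 38.1.
B = 138.5·ln(38.1 − 10) − 305.0 = 138.5·ln 28.1 − 305.0 = 138.5·3.3358 − 305.0 = 157.004.
Rounded: 157.

157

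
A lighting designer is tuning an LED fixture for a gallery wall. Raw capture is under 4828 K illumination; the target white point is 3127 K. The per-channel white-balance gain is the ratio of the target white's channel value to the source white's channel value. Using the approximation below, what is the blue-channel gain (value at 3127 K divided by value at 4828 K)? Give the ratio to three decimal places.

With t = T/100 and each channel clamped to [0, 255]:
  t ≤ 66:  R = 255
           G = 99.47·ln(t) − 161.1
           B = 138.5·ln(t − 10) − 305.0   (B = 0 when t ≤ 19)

0.593

At 4828 K (t = 48.28):
  B = 138.5·ln(48.28 − 10) − 305.0 = 138.5·ln 38.28 − 305.0 = 138.5·3.6449 − 305.0 = 199.822.
At 3127 K (t = 31.27):
  B = 138.5·ln(31.27 − 10) − 305.0 = 138.5·ln 21.27 − 305.0 = 138.5·3.0573 − 305.0 = 118.436.
Gain = 118.436 / 199.822 = 0.5927 → 0.593.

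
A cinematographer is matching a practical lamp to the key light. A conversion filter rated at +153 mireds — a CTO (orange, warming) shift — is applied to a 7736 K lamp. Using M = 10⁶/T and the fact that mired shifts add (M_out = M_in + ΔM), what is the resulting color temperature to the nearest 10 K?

M_in = 10⁶/7736 = 129.27 mireds.
M_out = 129.27 + (+153) = 282.27 mireds.
T_out = 10⁶/282.27 = 3542.8 K → 3540 K.

3540 K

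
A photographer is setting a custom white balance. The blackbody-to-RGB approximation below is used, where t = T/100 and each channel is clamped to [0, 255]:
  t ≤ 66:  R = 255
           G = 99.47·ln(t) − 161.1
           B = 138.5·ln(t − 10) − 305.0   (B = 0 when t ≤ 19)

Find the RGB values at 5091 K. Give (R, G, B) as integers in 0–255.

(255, 230, 209)

t = 5091/100 = 50.91; the t ≤ 66 branch applies.
R = 255 by definition for t ≤ 66.
G = 99.47·ln 50.91 − 161.1 = 99.47·3.9301 − 161.1 = 229.823.
B = 138.5·ln(50.91 − 10) − 305.0 = 138.5·ln 40.91 − 305.0 = 138.5·3.7114 − 305.0 = 209.025.
Rounded: (255, 230, 209).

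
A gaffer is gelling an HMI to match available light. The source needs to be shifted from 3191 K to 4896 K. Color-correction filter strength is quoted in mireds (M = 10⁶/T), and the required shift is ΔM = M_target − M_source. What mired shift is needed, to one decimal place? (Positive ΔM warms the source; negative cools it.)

-109.1 mireds

M_source = 10⁶/3191 = 313.381; M_target = 10⁶/4896 = 204.248.
ΔM = 204.248 − 313.381 = -109.133 → -109.1 mireds, a cooling shift.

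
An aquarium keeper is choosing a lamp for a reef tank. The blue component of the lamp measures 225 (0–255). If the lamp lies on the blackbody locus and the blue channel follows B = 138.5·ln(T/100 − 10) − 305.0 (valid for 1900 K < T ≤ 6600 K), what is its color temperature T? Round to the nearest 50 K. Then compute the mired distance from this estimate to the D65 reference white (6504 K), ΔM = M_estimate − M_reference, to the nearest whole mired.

+25 mireds

ln(t − 10) = (225 + 305.0) / 138.5 = 3.8267.
t − 10 = e^3.8267 = 45.911, so t = 55.911.
T = 100·t = 5591 K → 5600 K to the nearest 50 K.
M_estimate = 10⁶/5600 = 178.57; M_reference = 10⁶/6504 = 153.75.
ΔM = 178.57 − 153.75 = 24.82 → +25 mireds.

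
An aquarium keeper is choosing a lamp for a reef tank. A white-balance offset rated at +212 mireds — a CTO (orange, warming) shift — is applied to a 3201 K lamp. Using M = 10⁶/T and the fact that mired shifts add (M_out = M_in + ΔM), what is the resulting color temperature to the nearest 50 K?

M_in = 10⁶/3201 = 312.40 mireds.
M_out = 312.40 + (+212) = 524.40 mireds.
T_out = 10⁶/524.40 = 1906.9 K → 1900 K.

1900 K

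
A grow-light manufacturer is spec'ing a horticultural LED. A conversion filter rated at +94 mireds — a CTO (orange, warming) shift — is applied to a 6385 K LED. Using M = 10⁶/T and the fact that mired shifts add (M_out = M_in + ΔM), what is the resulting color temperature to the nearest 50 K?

4000 K

M_in = 10⁶/6385 = 156.62 mireds.
M_out = 156.62 + (+94) = 250.62 mireds.
T_out = 10⁶/250.62 = 3990.2 K → 4000 K.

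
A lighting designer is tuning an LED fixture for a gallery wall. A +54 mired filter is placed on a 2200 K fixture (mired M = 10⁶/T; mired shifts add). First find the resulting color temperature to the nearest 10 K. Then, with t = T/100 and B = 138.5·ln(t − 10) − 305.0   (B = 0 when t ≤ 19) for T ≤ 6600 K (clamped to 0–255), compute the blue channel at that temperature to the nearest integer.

M_in = 10⁶/2200 = 454.55; M_out = 454.55 + (+54) = 508.55.
T_out = 10⁶/508.55 = 1966.4 K → 1970 K; t = 19.7.
B = 138.5·ln(19.7 − 10) − 305.0 = 138.5·ln 9.7 − 305.0 = 138.5·2.2721 − 305.0 = 9.689.
Rounded: 10.

10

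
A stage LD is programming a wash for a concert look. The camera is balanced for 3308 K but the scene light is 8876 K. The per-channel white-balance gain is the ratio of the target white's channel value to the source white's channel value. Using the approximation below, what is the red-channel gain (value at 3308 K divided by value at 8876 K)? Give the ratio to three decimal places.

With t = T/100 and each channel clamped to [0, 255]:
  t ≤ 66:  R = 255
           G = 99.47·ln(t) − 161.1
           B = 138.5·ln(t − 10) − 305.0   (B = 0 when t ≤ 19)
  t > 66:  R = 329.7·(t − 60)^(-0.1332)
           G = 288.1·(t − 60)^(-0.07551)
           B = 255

At 8876 K (t = 88.76):
  R = 329.7·(88.76 − 60)^(-0.1332) = 329.7·28.76^(-0.1332) = 329.7·0.63928 = 210.770.
At 3308 K (t = 33.08):
  R = 255 by definition for t ≤ 66.
Gain = 255.000 / 210.770 = 1.2099 → 1.210.

1.210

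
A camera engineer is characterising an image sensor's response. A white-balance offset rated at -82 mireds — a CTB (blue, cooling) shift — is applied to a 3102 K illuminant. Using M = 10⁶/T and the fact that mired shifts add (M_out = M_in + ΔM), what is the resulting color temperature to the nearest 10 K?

M_in = 10⁶/3102 = 322.37 mireds.
M_out = 322.37 + (-82) = 240.37 mireds.
T_out = 10⁶/240.37 = 4160.2 K → 4160 K.

4160 K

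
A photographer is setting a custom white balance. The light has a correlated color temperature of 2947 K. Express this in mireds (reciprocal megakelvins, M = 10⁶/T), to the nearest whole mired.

M = 10⁶ / 2947 = 339.328 → 339 mireds.

339 mireds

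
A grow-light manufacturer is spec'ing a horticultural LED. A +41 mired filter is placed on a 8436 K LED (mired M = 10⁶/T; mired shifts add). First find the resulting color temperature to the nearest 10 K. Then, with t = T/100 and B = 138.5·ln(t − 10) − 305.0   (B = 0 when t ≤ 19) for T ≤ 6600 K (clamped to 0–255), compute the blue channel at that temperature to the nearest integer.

244

M_in = 10⁶/8436 = 118.54; M_out = 118.54 + (+41) = 159.54.
T_out = 10⁶/159.54 = 6268.0 K → 6270 K; t = 62.7.
B = 138.5·ln(62.7 − 10) − 305.0 = 138.5·ln 52.7 − 305.0 = 138.5·3.9646 − 305.0 = 244.099.
Rounded: 244.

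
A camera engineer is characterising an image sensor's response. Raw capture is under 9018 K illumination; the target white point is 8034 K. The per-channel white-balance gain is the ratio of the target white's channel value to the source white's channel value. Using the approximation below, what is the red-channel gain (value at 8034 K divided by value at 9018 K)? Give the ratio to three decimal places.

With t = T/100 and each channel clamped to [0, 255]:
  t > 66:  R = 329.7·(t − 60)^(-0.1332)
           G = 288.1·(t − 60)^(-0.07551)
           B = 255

At 9018 K (t = 90.18):
  R = 329.7·(90.18 − 60)^(-0.1332) = 329.7·30.18^(-0.1332) = 329.7·0.63519 = 209.421.
At 8034 K (t = 80.34):
  R = 329.7·(80.34 − 60)^(-0.1332) = 329.7·20.34^(-0.1332) = 329.7·0.66946 = 220.722.
Gain = 220.722 / 209.421 = 1.0540 → 1.054.

1.054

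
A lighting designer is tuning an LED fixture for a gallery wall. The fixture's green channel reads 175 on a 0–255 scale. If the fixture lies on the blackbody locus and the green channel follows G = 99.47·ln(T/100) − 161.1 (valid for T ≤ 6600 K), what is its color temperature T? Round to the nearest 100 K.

ln t = (175 + 161.1) / 99.47 = 3.3789.
t = e^3.3789 = 29.339.
T = 100·t = 2934 K → 2900 K to the nearest 100 K.

2900 K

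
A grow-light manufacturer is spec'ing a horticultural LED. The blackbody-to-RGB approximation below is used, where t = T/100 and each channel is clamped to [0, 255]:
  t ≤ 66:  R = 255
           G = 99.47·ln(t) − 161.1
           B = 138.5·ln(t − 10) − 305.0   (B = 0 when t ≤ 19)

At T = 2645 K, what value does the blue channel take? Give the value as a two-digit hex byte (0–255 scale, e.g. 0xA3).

t = 2645/100 = 26.45; the t ≤ 66 branch applies.
B = 138.5·ln(26.45 − 10) − 305.0 = 138.5·ln 16.45 − 305.0 = 138.5·2.8003 − 305.0 = 82.845.
Rounded: 83; in hex, 0x53.

0x53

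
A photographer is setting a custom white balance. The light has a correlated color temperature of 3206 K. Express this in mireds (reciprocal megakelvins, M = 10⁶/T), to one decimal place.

311.9 mireds

M = 10⁶ / 3206 = 311.915 → 311.9 mireds.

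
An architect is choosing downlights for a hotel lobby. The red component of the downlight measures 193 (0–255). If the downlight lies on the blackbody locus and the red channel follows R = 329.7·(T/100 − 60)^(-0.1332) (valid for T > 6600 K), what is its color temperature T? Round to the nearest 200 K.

(t − 60)^(-0.1332) = 193/329.7 = 0.58538.
t − 60 = 0.58538^(1/-0.1332) = 0.58538^(-7.508) = 55.713, so t = 115.713.
T = 100·t = 11571 K → 11600 K to the nearest 200 K.

11600 K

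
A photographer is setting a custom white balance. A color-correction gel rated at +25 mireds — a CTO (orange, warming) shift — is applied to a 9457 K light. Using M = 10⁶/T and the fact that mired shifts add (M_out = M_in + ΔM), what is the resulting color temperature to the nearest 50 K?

M_in = 10⁶/9457 = 105.74 mireds.
M_out = 105.74 + (+25) = 130.74 mireds.
T_out = 10⁶/130.74 = 7648.7 K → 7650 K.

7650 K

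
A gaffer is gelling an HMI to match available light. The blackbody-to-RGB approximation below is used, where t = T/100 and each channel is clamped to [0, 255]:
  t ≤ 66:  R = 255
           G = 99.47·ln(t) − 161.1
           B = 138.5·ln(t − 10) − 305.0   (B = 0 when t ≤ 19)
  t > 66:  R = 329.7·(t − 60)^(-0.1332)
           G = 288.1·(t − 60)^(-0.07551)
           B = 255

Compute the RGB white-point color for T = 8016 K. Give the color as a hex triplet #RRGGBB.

#DDE6FF

t = 8016/100 = 80.16; the t > 66 branch applies.
R = 329.7·(80.16 − 60)^(-0.1332) = 329.7·20.16^(-0.1332) = 329.7·0.67026 = 220.984.
G = 288.1·(80.16 − 60)^(-0.07551) = 288.1·20.16^(-0.07551) = 288.1·0.79707 = 229.637.
B = 255 by definition for t > 66.
Rounded: (221, 230, 255).
In hex: #DDE6FF.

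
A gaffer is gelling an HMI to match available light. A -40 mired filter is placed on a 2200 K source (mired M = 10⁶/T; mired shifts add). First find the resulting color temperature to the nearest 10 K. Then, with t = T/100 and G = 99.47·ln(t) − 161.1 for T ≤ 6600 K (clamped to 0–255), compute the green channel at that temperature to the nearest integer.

M_in = 10⁶/2200 = 454.55; M_out = 454.55 + (-40) = 414.55.
T_out = 10⁶/414.55 = 2412.3 K → 2410 K; t = 24.1.
G = 99.47·ln 24.1 − 161.1 = 99.47·3.1822 − 161.1 = 155.435.
Rounded: 155.

155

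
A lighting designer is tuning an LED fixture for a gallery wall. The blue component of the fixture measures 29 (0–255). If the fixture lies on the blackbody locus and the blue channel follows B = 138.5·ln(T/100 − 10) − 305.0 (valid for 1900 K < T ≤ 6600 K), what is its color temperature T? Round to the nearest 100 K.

ln(t − 10) = (29 + 305.0) / 138.5 = 2.4116.
t − 10 = e^2.4116 = 11.151, so t = 21.151.
T = 100·t = 2115 K → 2100 K to the nearest 100 K.

2100 K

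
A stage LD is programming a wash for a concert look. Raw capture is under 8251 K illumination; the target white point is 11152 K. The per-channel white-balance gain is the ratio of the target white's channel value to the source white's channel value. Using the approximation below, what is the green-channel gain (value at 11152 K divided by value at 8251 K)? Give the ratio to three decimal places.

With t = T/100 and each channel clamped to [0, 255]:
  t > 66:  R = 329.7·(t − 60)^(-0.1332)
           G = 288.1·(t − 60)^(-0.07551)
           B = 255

0.939

At 8251 K (t = 82.51):
  G = 288.1·(82.51 − 60)^(-0.07551) = 288.1·22.51^(-0.07551) = 288.1·0.79046 = 227.733.
At 11152 K (t = 111.52):
  G = 288.1·(111.52 − 60)^(-0.07551) = 288.1·51.52^(-0.07551) = 288.1·0.74256 = 213.930.
Gain = 213.930 / 227.733 = 0.9394 → 0.939.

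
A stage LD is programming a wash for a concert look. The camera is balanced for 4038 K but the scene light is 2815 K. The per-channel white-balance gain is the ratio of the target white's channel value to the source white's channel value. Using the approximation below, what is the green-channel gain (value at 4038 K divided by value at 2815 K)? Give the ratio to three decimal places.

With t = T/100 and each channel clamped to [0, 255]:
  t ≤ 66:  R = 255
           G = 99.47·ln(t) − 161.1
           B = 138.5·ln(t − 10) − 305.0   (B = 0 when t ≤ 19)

At 2815 K (t = 28.15):
  G = 99.47·ln 28.15 − 161.1 = 99.47·3.3375 − 161.1 = 170.886.
At 4038 K (t = 40.38):
  G = 99.47·ln 40.38 − 161.1 = 99.47·3.6983 − 161.1 = 206.773.
Gain = 206.773 / 170.886 = 1.2100 → 1.210.

1.210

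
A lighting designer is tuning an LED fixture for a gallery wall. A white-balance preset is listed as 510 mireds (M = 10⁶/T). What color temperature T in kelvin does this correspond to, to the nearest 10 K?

T = 10⁶ / 510 = 1960.78 K → 1960 K.

1960 K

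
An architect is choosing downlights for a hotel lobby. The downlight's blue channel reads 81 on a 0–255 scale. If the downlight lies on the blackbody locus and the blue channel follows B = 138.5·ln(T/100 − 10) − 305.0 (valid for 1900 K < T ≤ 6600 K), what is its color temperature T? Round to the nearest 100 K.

2600 K

ln(t − 10) = (81 + 305.0) / 138.5 = 2.7870.
t − 10 = e^2.7870 = 16.232, so t = 26.232.
T = 100·t = 2623 K → 2600 K to the nearest 100 K.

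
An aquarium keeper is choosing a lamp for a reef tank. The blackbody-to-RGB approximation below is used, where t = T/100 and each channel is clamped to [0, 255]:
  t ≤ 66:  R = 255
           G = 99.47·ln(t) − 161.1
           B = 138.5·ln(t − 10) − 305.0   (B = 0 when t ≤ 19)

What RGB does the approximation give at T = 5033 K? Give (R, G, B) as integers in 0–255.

(255, 229, 207)

t = 5033/100 = 50.33; the t ≤ 66 branch applies.
R = 255 by definition for t ≤ 66.
G = 99.47·ln 50.33 − 161.1 = 99.47·3.9186 − 161.1 = 228.683.
B = 138.5·ln(50.33 − 10) − 305.0 = 138.5·ln 40.33 − 305.0 = 138.5·3.6971 − 305.0 = 207.048.
Rounded: (255, 229, 207).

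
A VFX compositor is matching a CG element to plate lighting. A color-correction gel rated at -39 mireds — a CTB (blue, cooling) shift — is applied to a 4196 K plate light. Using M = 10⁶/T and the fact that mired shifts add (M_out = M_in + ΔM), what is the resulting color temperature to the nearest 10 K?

M_in = 10⁶/4196 = 238.32 mireds.
M_out = 238.32 + (-39) = 199.32 mireds.
T_out = 10⁶/199.32 = 5017.0 K → 5020 K.

5020 K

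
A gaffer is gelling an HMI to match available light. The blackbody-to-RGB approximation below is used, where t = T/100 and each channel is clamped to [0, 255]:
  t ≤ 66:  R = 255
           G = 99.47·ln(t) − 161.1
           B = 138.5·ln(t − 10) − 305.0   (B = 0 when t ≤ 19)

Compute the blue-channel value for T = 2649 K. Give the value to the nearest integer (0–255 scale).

t = 2649/100 = 26.49; the t ≤ 66 branch applies.
B = 138.5·ln(26.49 − 10) − 305.0 = 138.5·ln 16.49 − 305.0 = 138.5·2.8028 − 305.0 = 83.181.
Rounded: 83.

83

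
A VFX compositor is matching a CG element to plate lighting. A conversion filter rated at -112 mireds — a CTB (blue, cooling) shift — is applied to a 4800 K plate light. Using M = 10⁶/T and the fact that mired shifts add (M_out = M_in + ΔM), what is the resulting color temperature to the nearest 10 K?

M_in = 10⁶/4800 = 208.33 mireds.
M_out = 208.33 + (-112) = 96.33 mireds.
T_out = 10⁶/96.33 = 10380.6 K → 10380 K.

10380 K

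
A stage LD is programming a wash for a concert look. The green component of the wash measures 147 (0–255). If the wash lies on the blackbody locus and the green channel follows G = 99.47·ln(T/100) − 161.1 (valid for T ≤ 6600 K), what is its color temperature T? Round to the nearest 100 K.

ln t = (147 + 161.1) / 99.47 = 3.0974.
t = e^3.0974 = 22.141.
T = 100·t = 2214 K → 2200 K to the nearest 100 K.

2200 K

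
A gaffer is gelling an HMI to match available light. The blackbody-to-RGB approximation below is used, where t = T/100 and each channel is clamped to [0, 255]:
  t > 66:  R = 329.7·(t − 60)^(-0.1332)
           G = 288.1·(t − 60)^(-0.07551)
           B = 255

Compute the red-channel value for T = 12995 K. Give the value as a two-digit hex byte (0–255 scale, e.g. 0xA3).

0xBB

t = 12995/100 = 129.95; the t > 66 branch applies.
R = 329.7·(129.95 − 60)^(-0.1332) = 329.7·69.95^(-0.1332) = 329.7·0.56790 = 187.238.
Rounded: 187; in hex, 0xBB.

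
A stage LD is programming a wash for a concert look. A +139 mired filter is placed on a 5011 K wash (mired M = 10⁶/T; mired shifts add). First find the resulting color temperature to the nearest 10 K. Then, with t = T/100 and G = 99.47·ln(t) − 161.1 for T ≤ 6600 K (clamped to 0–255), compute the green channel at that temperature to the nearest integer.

M_in = 10⁶/5011 = 199.56; M_out = 199.56 + (+139) = 338.56.
T_out = 10⁶/338.56 = 2953.7 K → 2950 K; t = 29.5.
G = 99.47·ln 29.5 − 161.1 = 99.47·3.3844 − 161.1 = 175.545.
Rounded: 176.

176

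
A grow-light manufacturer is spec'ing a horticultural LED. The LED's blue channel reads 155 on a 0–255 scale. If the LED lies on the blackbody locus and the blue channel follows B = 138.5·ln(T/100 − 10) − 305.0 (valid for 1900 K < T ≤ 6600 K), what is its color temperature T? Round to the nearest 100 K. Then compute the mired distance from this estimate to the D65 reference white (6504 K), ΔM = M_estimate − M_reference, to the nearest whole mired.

+109 mireds

ln(t − 10) = (155 + 305.0) / 138.5 = 3.3213.
t − 10 = e^3.3213 = 27.696, so t = 37.696.
T = 100·t = 3770 K → 3800 K to the nearest 100 K.
M_estimate = 10⁶/3800 = 263.16; M_reference = 10⁶/6504 = 153.75.
ΔM = 263.16 − 153.75 = 109.41 → +109 mireds.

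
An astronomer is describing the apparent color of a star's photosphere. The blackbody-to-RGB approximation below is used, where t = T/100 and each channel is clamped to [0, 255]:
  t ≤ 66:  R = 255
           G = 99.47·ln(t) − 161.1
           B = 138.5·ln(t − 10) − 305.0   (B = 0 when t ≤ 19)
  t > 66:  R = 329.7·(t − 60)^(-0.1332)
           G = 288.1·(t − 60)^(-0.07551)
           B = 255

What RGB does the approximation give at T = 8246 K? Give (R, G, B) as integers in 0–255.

t = 8246/100 = 82.46; the t > 66 branch applies.
R = 329.7·(82.46 − 60)^(-0.1332) = 329.7·22.46^(-0.1332) = 329.7·0.66068 = 217.827.
G = 288.1·(82.46 − 60)^(-0.07551) = 288.1·22.46^(-0.07551) = 288.1·0.79060 = 227.771.
B = 255 by definition for t > 66.
Rounded: (218, 228, 255).

(218, 228, 255)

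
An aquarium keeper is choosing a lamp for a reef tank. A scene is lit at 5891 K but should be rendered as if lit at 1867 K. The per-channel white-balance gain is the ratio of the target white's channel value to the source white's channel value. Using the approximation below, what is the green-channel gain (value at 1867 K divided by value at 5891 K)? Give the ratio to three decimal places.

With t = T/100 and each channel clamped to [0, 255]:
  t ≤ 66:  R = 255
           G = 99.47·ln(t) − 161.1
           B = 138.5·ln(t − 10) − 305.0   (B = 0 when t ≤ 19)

0.532

At 5891 K (t = 58.91):
  G = 99.47·ln 58.91 − 161.1 = 99.47·4.0760 − 161.1 = 244.341.
At 1867 K (t = 18.67):
  G = 99.47·ln 18.67 − 161.1 = 99.47·2.9269 − 161.1 = 130.041.
Gain = 130.041 / 244.341 = 0.5322 → 0.532.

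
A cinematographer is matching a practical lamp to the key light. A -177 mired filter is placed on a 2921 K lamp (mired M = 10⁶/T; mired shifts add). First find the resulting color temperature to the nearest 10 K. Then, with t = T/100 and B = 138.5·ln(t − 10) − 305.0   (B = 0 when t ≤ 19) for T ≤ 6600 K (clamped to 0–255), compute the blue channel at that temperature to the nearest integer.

M_in = 10⁶/2921 = 342.35; M_out = 342.35 + (-177) = 165.35.
T_out = 10⁶/165.35 = 6047.8 K → 6050 K; t = 60.5.
B = 138.5·ln(60.5 − 10) − 305.0 = 138.5·ln 50.5 − 305.0 = 138.5·3.9220 − 305.0 = 238.193.
Rounded: 238.

238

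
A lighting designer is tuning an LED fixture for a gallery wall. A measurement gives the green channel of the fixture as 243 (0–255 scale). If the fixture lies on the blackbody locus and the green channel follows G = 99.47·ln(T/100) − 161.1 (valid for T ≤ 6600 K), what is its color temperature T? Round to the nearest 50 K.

ln t = (243 + 161.1) / 99.47 = 4.0625.
t = e^4.0625 = 58.121.
T = 100·t = 5812 K → 5800 K to the nearest 50 K.

5800 K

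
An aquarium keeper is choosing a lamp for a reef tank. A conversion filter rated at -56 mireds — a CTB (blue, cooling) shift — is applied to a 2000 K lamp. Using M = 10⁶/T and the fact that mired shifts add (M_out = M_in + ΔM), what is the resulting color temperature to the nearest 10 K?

2250 K

M_in = 10⁶/2000 = 500.00 mireds.
M_out = 500.00 + (-56) = 444.00 mireds.
T_out = 10⁶/444.00 = 2252.3 K → 2250 K.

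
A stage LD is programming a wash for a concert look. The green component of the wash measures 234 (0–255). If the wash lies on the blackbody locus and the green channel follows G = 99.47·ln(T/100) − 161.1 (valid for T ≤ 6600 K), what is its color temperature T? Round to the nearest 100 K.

ln t = (234 + 161.1) / 99.47 = 3.9721.
t = e^3.9721 = 53.093.
T = 100·t = 5309 K → 5300 K to the nearest 100 K.

5300 K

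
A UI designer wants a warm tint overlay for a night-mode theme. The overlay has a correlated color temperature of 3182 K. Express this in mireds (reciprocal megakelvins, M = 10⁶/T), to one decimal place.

M = 10⁶ / 3182 = 314.268 → 314.3 mireds.

314.3 mireds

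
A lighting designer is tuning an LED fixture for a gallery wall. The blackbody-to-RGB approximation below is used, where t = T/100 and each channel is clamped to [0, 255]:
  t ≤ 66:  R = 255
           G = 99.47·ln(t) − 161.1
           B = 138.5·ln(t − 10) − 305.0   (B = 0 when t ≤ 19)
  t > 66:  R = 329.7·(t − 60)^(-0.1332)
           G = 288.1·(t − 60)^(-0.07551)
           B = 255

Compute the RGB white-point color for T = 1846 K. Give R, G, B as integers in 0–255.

R=255, G=129, B=0

t = 1846/100 = 18.46; the t ≤ 66 branch applies.
R = 255 by definition for t ≤ 66.
G = 99.47·ln 18.46 − 161.1 = 99.47·2.9156 − 161.1 = 128.915.
t = 18.46 ≤ 19, so B = 0.
Rounded: (255, 129, 0).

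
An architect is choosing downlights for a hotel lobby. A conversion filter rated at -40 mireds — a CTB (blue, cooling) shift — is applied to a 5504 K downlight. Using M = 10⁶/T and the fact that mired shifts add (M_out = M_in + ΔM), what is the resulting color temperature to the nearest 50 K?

7050 K

M_in = 10⁶/5504 = 181.69 mireds.
M_out = 181.69 + (-40) = 141.69 mireds.
T_out = 10⁶/141.69 = 7057.9 K → 7050 K.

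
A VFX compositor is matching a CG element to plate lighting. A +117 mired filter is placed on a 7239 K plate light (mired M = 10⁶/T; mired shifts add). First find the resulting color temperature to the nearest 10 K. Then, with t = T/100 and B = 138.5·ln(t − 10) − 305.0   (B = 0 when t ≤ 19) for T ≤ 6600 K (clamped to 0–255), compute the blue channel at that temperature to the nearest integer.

M_in = 10⁶/7239 = 138.14; M_out = 138.14 + (+117) = 255.14.
T_out = 10⁶/255.14 = 3919.4 K → 3920 K; t = 39.2.
B = 138.5·ln(39.2 − 10) − 305.0 = 138.5·ln 29.2 − 305.0 = 138.5·3.3742 − 305.0 = 162.322.
Rounded: 162.

162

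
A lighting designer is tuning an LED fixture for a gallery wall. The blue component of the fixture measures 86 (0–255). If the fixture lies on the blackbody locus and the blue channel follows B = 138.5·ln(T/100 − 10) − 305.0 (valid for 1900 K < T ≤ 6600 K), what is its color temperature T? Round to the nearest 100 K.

2700 K

ln(t − 10) = (86 + 305.0) / 138.5 = 2.8231.
t − 10 = e^2.8231 = 16.829, so t = 26.829.
T = 100·t = 2683 K → 2700 K to the nearest 100 K.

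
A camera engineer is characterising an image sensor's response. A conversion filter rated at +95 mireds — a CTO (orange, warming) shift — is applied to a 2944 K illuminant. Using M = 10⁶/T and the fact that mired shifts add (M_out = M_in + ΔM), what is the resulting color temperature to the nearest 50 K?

M_in = 10⁶/2944 = 339.67 mireds.
M_out = 339.67 + (+95) = 434.67 mireds.
T_out = 10⁶/434.67 = 2300.6 K → 2300 K.

2300 K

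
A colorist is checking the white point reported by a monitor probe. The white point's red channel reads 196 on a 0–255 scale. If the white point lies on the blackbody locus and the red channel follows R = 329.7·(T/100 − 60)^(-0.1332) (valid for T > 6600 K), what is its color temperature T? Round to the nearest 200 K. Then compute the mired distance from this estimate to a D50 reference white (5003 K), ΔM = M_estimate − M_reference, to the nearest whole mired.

(t − 60)^(-0.1332) = 196/329.7 = 0.59448.
t − 60 = 0.59448^(1/-0.1332) = 0.59448^(-7.508) = 49.621, so t = 109.621.
T = 100·t = 10962 K → 11000 K to the nearest 200 K.
M_estimate = 10⁶/11000 = 90.91; M_reference = 10⁶/5003 = 199.88.
ΔM = 90.91 − 199.88 = -108.97 → -109 mireds.

-109 mireds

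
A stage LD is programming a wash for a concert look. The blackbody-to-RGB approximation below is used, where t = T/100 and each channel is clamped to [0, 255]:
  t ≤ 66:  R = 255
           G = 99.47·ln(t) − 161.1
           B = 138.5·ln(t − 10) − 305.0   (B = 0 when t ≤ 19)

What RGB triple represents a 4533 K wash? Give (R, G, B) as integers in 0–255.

(255, 218, 189)

t = 4533/100 = 45.33; the t ≤ 66 branch applies.
R = 255 by definition for t ≤ 66.
G = 99.47·ln 45.33 − 161.1 = 99.47·3.8140 − 161.1 = 218.276.
B = 138.5·ln(45.33 − 10) − 305.0 = 138.5·ln 35.33 − 305.0 = 138.5·3.5647 − 305.0 = 188.715.
Rounded: (255, 218, 189).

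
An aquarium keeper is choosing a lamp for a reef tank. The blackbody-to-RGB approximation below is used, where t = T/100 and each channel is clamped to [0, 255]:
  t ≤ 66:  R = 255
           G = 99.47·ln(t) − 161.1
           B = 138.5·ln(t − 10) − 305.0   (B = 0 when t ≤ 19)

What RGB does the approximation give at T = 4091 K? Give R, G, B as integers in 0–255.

R=255, G=208, B=170

t = 4091/100 = 40.91; the t ≤ 66 branch applies.
R = 255 by definition for t ≤ 66.
G = 99.47·ln 40.91 − 161.1 = 99.47·3.7114 − 161.1 = 208.070.
B = 138.5·ln(40.91 − 10) − 305.0 = 138.5·ln 30.91 − 305.0 = 138.5·3.4311 − 305.0 = 170.205.
Rounded: (255, 208, 170).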